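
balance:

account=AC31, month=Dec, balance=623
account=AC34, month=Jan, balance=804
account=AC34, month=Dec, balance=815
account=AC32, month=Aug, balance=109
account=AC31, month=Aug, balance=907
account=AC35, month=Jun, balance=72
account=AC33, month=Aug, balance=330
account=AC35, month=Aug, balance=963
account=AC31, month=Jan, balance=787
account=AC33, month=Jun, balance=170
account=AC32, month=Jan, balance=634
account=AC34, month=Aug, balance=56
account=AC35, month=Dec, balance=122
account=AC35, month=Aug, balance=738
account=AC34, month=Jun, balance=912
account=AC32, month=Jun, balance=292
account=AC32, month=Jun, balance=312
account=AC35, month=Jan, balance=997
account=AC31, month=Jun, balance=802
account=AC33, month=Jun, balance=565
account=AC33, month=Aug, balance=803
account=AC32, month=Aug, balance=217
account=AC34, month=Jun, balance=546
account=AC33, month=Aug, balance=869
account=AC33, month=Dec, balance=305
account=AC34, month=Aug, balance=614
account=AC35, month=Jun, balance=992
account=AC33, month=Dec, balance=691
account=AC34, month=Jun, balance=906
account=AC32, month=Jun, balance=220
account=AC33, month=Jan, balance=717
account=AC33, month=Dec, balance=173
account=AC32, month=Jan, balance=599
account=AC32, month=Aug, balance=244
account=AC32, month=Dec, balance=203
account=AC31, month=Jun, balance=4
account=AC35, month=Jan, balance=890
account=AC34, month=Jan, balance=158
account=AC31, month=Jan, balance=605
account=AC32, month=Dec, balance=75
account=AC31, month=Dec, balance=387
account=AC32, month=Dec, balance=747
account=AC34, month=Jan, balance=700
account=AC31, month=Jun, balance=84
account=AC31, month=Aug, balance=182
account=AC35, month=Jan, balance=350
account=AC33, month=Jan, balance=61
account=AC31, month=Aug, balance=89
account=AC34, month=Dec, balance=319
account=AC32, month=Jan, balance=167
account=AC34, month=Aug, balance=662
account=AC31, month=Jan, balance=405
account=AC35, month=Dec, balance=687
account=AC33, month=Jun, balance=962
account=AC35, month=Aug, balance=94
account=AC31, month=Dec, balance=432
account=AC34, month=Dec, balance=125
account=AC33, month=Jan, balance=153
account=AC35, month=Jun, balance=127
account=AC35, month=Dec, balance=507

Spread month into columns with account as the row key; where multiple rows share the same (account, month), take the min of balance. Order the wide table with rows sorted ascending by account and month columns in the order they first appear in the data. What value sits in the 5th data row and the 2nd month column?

With rows sorted ascending by account, row 5 is account=AC35. month columns in first-appearance order: Dec, Jan, Aug, Jun; column 2 is Jan.
Long rows with account=AC35, month=Jan: min(997, 890, 350) = 350.

350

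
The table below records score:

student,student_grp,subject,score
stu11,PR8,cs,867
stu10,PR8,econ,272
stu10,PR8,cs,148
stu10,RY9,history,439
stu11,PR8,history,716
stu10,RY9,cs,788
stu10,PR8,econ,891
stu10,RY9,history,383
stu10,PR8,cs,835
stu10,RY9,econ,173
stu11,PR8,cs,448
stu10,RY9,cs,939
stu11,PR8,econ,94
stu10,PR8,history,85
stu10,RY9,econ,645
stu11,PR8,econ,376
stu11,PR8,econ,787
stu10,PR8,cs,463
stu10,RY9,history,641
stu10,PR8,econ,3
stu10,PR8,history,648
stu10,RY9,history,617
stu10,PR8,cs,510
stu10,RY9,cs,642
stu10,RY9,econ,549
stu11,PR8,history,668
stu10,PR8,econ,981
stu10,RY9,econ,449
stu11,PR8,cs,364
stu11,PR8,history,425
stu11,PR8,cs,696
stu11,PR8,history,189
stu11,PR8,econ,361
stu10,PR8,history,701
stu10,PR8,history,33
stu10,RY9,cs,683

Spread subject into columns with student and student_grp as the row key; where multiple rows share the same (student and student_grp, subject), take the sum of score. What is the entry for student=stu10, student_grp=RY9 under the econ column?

1816

Rows with student=stu10, student_grp=RY9 and subject=econ: score values are 173, 645, 549, 449.
173 + 645 + 549 + 449 = 1816.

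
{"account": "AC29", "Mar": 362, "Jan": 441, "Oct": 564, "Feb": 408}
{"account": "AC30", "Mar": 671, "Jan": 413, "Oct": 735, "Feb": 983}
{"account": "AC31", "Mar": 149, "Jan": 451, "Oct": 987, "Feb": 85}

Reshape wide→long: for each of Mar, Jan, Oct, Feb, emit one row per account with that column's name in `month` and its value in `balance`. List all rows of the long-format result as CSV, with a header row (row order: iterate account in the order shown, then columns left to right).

account,month,balance
AC29,Mar,362
AC29,Jan,441
AC29,Oct,564
AC29,Feb,408
AC30,Mar,671
AC30,Jan,413
AC30,Oct,735
AC30,Feb,983
AC31,Mar,149
AC31,Jan,451
AC31,Oct,987
AC31,Feb,85

Each (account, column) pair becomes one row: 3 × 4 = 12 rows.
For example, (AC29, Mar) → balance=362.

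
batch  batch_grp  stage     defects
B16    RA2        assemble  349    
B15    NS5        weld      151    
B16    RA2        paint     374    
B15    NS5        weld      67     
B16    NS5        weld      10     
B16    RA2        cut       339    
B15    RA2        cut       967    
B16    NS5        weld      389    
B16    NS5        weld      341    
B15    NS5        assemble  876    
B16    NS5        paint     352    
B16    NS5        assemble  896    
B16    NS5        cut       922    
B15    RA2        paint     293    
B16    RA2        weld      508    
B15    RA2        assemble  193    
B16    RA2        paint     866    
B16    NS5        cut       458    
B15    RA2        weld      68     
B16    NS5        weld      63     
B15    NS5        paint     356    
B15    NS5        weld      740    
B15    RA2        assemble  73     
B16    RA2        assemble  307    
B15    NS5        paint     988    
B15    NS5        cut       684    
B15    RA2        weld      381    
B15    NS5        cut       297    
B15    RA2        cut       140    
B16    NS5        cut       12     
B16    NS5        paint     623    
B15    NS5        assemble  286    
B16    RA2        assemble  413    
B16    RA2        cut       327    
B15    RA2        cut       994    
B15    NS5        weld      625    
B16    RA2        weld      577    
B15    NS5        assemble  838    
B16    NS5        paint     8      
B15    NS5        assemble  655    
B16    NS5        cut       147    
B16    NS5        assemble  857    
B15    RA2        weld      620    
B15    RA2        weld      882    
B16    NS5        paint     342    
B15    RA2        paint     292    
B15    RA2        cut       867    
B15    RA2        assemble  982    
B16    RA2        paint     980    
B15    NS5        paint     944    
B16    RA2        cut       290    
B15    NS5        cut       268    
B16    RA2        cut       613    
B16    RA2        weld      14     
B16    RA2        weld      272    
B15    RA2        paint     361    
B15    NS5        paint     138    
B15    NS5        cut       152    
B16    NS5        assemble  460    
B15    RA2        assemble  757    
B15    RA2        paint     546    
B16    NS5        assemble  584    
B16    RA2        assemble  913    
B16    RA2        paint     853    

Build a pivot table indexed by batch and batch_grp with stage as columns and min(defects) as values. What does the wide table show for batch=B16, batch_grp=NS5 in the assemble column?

Rows with batch=B16, batch_grp=NS5 and stage=assemble: defects values are 896, 857, 460, 584.
min(896, 857, 460, 584) = 460.

460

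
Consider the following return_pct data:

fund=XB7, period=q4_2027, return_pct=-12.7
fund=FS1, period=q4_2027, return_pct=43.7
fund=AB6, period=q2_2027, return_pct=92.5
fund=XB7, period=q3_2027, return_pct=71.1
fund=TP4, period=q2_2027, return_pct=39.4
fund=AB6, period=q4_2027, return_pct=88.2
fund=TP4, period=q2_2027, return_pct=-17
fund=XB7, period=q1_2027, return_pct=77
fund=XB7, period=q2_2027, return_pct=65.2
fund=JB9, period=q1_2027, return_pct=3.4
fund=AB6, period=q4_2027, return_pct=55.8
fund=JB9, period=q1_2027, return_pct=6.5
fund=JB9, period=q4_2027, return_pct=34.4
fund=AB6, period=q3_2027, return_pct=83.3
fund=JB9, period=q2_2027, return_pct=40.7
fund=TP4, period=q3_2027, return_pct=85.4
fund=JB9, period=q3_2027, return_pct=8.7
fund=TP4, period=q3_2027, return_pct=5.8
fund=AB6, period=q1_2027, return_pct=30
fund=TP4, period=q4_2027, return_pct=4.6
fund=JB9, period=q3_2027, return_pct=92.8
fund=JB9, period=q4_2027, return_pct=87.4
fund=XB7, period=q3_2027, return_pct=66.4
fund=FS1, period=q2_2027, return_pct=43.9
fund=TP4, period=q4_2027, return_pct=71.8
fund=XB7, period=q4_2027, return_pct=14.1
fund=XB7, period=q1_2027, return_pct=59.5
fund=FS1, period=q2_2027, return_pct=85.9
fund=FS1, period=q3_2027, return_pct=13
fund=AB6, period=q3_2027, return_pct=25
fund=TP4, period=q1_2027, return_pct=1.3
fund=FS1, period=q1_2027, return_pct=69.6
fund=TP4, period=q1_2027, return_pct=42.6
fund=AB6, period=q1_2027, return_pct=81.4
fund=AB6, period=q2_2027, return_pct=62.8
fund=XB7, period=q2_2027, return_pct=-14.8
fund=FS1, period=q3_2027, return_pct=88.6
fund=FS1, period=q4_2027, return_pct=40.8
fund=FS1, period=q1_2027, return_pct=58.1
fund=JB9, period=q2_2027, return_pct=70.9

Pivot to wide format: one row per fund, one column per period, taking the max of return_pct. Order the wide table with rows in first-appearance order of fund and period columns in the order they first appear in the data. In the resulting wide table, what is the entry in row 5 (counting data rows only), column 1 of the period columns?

87.4

With rows in first-appearance order of fund, row 5 is fund=JB9. period columns in first-appearance order: q4_2027, q2_2027, q3_2027, q1_2027; column 1 is q4_2027.
Long rows with fund=JB9, period=q4_2027: max(34.4, 87.4) = 87.4.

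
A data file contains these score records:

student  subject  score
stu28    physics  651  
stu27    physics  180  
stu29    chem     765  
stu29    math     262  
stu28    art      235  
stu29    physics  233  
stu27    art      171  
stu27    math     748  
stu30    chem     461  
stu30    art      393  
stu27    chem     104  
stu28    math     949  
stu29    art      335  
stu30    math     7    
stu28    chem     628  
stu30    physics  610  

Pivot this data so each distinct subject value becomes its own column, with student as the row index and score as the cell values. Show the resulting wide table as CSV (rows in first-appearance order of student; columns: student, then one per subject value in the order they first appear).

student,physics,chem,math,art
stu28,651,628,949,235
stu27,180,104,748,171
stu29,233,765,262,335
stu30,610,461,7,393

Columns: student plus the 4 distinct subject values (physics, chem, math, art).
For example, row stu28 column physics takes score=651 from the long row (stu28, physics).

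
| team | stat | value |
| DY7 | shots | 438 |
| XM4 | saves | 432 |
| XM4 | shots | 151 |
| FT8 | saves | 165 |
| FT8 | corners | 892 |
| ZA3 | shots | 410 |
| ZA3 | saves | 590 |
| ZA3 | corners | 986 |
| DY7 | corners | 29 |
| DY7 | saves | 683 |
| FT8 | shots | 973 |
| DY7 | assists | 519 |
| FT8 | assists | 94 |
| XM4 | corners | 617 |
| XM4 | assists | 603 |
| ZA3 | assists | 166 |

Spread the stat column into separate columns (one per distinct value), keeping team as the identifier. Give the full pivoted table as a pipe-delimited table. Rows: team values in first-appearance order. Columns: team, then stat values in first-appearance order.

Columns: team plus the 4 distinct stat values (shots, saves, corners, assists).
For example, row DY7 column shots takes value=438 from the long row (DY7, shots).

| team | shots | saves | corners | assists |
| DY7 | 438 | 683 | 29 | 519 |
| XM4 | 151 | 432 | 617 | 603 |
| FT8 | 973 | 165 | 892 | 94 |
| ZA3 | 410 | 590 | 986 | 166 |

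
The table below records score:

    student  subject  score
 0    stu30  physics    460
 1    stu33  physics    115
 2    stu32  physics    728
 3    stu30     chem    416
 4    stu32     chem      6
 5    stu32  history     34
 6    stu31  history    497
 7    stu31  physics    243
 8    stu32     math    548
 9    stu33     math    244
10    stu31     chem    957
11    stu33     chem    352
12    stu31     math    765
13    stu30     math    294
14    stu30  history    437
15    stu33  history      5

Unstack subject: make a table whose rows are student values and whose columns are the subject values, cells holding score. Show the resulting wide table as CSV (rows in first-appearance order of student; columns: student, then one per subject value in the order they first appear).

student,physics,chem,history,math
stu30,460,416,437,294
stu33,115,352,5,244
stu32,728,6,34,548
stu31,243,957,497,765

Columns: student plus the 4 distinct subject values (physics, chem, history, math).
For example, row stu30 column physics takes score=460 from the long row (stu30, physics).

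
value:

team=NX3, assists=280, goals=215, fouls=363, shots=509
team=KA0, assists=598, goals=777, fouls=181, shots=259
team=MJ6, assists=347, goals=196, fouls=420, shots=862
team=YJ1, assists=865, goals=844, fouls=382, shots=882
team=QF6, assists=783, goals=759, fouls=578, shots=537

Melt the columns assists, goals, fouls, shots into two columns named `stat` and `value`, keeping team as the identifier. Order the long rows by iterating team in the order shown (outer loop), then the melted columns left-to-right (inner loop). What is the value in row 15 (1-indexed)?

20 rows total (5 × 4). Row 15: index ⌊(15-1)/4⌋ = 3 into team → YJ1; (15-1) mod 4 = 2 into the melted columns → fouls.
So row 15 is (YJ1, fouls, 382); value = 382.

382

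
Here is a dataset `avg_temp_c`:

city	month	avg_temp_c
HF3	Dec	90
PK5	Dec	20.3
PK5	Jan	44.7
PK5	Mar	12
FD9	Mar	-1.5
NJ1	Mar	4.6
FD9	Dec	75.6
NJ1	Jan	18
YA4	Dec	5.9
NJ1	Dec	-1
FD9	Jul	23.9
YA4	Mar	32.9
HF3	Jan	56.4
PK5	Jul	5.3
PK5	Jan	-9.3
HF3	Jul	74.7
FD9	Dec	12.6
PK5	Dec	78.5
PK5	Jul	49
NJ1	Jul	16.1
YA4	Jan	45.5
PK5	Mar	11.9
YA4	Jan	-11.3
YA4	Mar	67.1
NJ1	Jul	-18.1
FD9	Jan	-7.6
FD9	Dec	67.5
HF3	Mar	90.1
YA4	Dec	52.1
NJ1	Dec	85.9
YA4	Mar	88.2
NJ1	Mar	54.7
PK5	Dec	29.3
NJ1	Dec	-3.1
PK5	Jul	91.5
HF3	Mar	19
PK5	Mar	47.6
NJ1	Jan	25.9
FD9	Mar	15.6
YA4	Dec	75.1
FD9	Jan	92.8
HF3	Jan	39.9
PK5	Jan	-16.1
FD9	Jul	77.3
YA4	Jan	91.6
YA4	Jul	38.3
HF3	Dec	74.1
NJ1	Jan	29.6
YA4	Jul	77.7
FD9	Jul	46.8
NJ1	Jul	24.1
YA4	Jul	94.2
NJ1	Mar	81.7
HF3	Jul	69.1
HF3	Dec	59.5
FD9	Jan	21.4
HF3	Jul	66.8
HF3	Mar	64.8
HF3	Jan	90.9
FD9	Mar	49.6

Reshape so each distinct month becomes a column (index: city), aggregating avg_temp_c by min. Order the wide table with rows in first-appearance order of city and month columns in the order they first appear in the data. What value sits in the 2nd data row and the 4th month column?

With rows in first-appearance order of city, row 2 is city=PK5. month columns in first-appearance order: Dec, Jan, Mar, Jul; column 4 is Jul.
Long rows with city=PK5, month=Jul: min(5.3, 49, 91.5) = 5.3.

5.3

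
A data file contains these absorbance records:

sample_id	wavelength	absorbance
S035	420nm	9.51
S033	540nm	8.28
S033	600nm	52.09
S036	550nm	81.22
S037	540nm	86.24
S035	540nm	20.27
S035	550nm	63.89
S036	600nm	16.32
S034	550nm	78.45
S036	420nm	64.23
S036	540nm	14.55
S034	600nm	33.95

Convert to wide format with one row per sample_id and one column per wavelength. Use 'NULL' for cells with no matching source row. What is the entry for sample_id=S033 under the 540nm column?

8.28

The long row with sample_id=S033, wavelength=540nm has absorbance=8.28.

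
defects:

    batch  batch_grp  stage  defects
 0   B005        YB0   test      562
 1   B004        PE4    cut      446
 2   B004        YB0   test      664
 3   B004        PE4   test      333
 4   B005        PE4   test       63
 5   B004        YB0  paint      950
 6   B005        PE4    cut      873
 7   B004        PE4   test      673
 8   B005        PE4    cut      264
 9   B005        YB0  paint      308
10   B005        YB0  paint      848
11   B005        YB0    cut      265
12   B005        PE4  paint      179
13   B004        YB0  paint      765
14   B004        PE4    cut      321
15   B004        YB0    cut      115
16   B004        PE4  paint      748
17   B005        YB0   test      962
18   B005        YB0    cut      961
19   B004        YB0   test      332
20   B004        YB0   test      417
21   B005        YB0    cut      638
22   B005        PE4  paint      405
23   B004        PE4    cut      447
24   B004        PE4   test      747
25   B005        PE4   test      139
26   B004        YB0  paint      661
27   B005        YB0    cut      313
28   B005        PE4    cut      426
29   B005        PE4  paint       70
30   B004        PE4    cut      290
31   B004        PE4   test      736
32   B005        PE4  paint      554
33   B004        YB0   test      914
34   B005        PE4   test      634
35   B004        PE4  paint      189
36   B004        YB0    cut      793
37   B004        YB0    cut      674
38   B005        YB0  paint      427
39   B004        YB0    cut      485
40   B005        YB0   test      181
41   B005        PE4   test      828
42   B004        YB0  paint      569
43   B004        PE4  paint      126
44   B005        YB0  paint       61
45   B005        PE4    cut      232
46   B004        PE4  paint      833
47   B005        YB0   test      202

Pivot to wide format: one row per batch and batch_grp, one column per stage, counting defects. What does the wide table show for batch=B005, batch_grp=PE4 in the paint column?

Rows with batch=B005, batch_grp=PE4 and stage=paint: defects values are 179, 405, 70, 554.
4 rows match — count = 4.

4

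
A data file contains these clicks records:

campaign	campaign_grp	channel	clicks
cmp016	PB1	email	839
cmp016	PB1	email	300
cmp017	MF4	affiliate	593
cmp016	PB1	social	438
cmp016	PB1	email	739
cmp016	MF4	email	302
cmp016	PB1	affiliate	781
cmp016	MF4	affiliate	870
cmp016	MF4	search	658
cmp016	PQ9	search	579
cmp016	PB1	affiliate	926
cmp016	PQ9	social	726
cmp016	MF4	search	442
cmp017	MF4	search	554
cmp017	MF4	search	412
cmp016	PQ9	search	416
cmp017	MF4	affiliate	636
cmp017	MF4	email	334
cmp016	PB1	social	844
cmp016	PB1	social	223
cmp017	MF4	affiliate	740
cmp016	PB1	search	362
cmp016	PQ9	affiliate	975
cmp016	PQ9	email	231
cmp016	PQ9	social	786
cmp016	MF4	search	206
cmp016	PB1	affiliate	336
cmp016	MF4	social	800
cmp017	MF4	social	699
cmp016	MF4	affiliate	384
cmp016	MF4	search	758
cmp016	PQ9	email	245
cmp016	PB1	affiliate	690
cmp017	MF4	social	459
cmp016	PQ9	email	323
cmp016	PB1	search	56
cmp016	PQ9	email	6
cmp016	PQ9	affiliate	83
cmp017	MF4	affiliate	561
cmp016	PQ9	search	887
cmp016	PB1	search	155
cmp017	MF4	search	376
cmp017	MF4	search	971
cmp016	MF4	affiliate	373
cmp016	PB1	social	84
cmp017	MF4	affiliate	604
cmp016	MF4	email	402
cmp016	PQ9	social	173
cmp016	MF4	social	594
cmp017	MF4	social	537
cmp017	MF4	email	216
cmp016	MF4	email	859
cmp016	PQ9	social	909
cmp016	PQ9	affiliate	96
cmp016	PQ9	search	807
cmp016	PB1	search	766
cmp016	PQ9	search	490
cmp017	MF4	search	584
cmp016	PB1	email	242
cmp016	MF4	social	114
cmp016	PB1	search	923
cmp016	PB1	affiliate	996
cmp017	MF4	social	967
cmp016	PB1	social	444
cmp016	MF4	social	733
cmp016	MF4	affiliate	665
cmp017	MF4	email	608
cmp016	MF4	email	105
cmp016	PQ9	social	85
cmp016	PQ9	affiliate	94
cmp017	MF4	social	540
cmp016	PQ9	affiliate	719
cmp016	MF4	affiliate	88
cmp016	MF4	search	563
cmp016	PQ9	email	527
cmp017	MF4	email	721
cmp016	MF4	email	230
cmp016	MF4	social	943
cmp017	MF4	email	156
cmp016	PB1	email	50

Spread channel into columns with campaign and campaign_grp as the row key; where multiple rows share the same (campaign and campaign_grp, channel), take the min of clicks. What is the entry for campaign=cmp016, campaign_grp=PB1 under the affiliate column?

336

Rows with campaign=cmp016, campaign_grp=PB1 and channel=affiliate: clicks values are 781, 926, 336, 690, 996.
min(781, 926, 336, 690, 996) = 336.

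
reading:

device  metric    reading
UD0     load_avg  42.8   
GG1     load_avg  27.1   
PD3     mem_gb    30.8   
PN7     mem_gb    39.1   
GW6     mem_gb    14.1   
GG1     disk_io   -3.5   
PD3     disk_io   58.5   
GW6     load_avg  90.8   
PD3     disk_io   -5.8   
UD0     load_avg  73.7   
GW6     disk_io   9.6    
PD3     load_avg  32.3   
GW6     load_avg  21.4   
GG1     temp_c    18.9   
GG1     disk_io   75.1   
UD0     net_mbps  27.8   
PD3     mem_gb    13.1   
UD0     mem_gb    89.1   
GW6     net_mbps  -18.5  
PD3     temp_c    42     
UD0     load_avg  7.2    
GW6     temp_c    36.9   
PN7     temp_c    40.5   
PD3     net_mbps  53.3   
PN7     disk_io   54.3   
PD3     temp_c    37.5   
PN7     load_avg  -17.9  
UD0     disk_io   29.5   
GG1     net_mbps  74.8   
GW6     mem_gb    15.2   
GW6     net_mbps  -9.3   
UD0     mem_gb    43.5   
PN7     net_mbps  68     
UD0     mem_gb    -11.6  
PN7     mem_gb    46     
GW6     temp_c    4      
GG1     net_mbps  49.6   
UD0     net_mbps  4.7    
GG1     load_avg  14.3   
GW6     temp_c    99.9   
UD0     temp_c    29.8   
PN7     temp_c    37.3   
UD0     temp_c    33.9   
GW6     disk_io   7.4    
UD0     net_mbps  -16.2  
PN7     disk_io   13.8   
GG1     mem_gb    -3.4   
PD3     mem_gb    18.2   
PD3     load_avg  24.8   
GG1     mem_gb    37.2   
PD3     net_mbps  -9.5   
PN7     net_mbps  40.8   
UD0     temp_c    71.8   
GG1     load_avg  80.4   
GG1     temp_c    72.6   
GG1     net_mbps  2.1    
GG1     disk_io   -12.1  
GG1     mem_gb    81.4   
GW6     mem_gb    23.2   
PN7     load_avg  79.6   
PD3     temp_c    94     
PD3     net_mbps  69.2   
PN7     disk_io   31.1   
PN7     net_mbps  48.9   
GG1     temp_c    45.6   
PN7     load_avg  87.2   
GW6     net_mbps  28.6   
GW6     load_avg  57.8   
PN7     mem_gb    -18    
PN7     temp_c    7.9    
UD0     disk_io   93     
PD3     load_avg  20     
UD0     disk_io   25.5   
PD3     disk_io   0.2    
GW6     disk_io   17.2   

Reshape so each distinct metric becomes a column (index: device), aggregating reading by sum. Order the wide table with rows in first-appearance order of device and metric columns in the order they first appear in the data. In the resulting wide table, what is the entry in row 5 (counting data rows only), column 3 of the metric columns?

34.2

With rows in first-appearance order of device, row 5 is device=GW6. metric columns in first-appearance order: load_avg, mem_gb, disk_io, temp_c, net_mbps; column 3 is disk_io.
Long rows with device=GW6, metric=disk_io: 9.6 + 7.4 + 17.2 = 34.2.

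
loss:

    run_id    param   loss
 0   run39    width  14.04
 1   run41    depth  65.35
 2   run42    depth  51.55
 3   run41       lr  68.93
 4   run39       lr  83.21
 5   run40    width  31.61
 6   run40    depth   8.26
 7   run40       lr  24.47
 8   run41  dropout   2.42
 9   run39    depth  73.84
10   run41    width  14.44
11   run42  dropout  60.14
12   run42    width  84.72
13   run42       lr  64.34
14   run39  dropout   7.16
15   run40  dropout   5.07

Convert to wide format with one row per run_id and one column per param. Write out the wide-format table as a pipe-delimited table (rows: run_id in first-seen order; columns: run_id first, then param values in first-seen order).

| run_id | width | depth | lr | dropout |
| run39 | 14.04 | 73.84 | 83.21 | 7.16 |
| run41 | 14.44 | 65.35 | 68.93 | 2.42 |
| run42 | 84.72 | 51.55 | 64.34 | 60.14 |
| run40 | 31.61 | 8.26 | 24.47 | 5.07 |

Columns: run_id plus the 4 distinct param values (width, depth, lr, dropout).
For example, row run39 column width takes loss=14.04 from the long row (run39, width).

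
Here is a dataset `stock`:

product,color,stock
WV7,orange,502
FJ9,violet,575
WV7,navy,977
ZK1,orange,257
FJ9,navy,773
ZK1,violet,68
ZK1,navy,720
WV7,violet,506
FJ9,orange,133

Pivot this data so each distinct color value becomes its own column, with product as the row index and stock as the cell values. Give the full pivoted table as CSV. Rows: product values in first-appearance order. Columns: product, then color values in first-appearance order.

product,orange,violet,navy
WV7,502,506,977
FJ9,133,575,773
ZK1,257,68,720

Columns: product plus the 3 distinct color values (orange, violet, navy).
For example, row WV7 column orange takes stock=502 from the long row (WV7, orange).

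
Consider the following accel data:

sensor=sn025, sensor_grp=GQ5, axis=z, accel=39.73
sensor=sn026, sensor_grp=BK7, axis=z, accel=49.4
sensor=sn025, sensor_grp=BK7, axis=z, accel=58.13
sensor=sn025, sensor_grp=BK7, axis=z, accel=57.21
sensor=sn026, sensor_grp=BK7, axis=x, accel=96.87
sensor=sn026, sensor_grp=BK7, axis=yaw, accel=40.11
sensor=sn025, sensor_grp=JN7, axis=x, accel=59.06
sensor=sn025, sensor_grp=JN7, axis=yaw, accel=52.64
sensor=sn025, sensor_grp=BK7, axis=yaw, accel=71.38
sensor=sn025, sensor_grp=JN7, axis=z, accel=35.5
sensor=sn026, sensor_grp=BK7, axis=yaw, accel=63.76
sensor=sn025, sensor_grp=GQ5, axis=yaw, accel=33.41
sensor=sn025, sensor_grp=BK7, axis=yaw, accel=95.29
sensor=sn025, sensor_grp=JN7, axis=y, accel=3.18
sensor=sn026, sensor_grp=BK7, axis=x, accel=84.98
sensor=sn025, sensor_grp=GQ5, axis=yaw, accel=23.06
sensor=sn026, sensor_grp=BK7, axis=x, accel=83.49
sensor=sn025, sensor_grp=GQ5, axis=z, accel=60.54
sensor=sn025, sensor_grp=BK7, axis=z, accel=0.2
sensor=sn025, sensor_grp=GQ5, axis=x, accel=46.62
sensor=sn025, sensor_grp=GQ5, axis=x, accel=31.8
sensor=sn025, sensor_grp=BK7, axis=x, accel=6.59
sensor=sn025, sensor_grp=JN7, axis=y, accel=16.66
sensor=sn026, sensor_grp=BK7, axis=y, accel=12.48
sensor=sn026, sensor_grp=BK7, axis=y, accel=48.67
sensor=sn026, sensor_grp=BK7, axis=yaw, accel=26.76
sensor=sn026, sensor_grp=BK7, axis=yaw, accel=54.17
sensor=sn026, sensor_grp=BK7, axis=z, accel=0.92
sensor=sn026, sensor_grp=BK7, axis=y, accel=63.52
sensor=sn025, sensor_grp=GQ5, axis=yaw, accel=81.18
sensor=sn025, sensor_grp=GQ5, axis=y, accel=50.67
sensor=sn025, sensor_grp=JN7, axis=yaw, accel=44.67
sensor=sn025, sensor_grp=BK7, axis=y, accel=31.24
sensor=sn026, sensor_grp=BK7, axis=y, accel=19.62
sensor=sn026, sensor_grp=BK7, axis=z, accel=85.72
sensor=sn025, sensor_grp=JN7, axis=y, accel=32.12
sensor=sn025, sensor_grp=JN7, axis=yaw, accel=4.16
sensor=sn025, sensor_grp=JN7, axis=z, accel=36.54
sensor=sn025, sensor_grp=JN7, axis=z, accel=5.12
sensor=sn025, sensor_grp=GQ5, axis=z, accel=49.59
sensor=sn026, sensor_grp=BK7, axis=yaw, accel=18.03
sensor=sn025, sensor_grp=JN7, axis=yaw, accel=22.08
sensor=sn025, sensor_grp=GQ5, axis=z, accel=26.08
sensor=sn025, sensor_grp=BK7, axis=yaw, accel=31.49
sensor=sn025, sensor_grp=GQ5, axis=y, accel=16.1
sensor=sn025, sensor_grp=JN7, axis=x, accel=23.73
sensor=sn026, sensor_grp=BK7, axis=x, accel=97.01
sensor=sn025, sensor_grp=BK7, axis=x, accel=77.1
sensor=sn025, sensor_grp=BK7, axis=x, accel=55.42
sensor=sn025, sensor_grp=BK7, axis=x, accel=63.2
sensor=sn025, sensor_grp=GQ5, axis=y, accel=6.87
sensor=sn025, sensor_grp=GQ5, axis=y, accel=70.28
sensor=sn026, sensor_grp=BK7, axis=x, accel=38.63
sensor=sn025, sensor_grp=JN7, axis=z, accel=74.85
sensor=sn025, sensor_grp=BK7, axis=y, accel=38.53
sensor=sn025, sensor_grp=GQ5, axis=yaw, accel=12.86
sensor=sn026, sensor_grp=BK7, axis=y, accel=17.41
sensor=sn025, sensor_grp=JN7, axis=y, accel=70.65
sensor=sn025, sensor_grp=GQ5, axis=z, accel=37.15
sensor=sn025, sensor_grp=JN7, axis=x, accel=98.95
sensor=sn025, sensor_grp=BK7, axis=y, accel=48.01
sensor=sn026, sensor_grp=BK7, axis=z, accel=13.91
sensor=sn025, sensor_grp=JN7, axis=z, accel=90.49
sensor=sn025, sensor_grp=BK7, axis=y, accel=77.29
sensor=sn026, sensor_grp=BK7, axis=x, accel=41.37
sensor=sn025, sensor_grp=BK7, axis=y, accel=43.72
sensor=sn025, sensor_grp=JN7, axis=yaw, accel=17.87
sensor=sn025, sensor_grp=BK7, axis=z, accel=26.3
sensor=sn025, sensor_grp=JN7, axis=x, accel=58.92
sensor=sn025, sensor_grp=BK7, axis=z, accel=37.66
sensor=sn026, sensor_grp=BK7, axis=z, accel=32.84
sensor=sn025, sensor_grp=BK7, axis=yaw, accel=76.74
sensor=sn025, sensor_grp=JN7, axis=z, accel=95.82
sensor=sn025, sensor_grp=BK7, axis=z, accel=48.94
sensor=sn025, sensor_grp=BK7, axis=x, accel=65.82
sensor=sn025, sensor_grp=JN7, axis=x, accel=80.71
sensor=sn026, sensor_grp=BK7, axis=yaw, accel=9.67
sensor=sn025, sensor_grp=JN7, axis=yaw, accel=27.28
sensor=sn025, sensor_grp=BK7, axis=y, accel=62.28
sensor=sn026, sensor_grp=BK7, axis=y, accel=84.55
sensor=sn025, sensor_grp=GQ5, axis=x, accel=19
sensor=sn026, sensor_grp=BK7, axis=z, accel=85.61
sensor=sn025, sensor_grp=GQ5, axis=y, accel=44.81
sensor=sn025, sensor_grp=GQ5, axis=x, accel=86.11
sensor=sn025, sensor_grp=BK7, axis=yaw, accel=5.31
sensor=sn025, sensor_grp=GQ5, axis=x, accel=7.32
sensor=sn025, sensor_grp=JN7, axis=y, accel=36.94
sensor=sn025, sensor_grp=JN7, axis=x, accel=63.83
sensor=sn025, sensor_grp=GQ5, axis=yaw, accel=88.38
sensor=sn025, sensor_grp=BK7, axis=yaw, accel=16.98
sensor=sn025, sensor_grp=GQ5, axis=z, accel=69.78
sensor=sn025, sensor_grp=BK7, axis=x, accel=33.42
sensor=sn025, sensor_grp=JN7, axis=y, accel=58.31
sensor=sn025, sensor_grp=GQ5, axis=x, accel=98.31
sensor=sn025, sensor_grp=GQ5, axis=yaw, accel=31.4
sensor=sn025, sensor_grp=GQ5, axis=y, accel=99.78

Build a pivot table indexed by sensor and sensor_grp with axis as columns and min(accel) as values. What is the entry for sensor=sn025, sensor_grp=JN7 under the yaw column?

4.16

Rows with sensor=sn025, sensor_grp=JN7 and axis=yaw: accel values are 52.64, 44.67, 4.16, 22.08, 17.87, 27.28.
min(52.64, 44.67, 4.16, 22.08, 17.87, 27.28) = 4.16.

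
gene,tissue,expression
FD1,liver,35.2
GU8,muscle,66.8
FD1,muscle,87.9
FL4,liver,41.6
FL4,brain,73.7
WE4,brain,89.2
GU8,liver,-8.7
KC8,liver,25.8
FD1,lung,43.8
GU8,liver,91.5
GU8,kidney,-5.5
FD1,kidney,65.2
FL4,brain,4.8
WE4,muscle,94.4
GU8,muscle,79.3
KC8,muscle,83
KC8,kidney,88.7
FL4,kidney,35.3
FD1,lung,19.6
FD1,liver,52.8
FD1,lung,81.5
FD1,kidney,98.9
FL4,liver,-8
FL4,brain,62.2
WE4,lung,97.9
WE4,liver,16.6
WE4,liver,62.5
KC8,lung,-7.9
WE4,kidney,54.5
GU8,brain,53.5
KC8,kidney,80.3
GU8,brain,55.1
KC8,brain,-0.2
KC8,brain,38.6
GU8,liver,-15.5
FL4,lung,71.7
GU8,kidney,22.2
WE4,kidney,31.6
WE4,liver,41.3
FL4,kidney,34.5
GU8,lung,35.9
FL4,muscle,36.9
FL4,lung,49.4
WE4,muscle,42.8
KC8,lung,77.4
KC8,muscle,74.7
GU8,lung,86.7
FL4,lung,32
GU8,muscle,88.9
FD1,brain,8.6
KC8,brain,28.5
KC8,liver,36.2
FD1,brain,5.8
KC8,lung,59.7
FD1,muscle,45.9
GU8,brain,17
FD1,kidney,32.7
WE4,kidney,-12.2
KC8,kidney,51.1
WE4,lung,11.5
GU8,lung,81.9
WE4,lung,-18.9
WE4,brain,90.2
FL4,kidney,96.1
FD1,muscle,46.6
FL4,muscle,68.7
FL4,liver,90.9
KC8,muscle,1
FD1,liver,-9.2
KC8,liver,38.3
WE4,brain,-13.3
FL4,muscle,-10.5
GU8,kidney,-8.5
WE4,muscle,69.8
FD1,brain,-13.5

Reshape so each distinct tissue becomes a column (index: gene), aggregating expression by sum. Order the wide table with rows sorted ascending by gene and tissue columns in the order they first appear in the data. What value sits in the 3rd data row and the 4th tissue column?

With rows sorted ascending by gene, row 3 is gene=GU8. tissue columns in first-appearance order: liver, muscle, brain, lung, kidney; column 4 is lung.
Long rows with gene=GU8, tissue=lung: 35.9 + 86.7 + 81.9 = 204.5.

204.5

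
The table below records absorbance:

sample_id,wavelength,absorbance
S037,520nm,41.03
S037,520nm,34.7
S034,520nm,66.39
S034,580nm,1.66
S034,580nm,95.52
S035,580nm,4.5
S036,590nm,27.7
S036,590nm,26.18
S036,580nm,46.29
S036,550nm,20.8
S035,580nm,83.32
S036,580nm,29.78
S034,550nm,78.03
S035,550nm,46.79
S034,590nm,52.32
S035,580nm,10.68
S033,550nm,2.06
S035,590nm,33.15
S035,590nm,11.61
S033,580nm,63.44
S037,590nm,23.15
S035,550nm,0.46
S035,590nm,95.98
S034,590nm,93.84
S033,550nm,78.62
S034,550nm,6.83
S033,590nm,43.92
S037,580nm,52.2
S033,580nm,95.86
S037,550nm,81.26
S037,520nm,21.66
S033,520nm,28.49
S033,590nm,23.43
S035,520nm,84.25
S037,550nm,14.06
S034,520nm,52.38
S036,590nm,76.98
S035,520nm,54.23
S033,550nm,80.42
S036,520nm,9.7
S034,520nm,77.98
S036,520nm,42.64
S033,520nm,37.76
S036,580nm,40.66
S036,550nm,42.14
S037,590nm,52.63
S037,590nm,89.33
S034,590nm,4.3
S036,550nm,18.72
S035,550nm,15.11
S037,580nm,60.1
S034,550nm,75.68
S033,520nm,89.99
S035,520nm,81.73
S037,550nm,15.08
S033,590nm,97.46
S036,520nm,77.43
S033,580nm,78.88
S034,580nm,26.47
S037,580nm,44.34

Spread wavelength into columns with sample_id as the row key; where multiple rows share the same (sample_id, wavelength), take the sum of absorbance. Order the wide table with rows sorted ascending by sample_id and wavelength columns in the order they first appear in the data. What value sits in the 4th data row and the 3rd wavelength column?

130.86

With rows sorted ascending by sample_id, row 4 is sample_id=S036. wavelength columns in first-appearance order: 520nm, 580nm, 590nm, 550nm; column 3 is 590nm.
Long rows with sample_id=S036, wavelength=590nm: 27.7 + 26.18 + 76.98 = 130.86.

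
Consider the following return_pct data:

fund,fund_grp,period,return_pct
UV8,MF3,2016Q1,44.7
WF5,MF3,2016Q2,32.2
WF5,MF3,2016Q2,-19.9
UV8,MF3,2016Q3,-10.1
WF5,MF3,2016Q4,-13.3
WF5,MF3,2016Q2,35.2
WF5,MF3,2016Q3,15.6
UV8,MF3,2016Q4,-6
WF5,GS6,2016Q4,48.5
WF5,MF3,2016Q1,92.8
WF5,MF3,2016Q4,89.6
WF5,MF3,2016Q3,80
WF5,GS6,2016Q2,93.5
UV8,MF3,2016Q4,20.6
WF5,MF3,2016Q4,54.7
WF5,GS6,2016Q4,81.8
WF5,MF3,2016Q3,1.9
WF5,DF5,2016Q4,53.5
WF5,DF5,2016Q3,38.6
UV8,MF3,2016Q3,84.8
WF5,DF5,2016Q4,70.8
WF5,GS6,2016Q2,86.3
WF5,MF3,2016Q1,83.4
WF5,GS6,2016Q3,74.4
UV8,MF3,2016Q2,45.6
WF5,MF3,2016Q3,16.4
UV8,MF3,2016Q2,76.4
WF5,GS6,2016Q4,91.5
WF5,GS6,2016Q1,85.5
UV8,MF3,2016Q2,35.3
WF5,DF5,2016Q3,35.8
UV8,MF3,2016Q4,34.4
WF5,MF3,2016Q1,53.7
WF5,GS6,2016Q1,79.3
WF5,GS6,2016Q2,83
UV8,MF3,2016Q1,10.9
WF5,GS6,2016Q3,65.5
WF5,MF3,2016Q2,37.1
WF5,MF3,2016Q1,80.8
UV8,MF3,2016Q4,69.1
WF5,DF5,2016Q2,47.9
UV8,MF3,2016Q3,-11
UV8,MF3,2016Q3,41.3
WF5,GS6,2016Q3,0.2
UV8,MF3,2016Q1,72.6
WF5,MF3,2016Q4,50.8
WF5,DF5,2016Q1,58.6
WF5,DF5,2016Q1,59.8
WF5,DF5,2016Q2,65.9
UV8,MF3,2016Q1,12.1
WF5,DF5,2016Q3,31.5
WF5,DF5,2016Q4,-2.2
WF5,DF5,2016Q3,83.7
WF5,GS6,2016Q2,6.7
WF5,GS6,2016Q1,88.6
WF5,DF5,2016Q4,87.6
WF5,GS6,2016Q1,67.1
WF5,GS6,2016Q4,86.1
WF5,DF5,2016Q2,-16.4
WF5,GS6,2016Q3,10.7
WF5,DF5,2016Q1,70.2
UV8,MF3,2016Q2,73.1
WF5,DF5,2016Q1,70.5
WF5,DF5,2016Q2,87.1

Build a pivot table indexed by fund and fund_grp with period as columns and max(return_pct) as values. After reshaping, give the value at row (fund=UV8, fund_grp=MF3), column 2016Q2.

76.4

Rows with fund=UV8, fund_grp=MF3 and period=2016Q2: return_pct values are 45.6, 76.4, 35.3, 73.1.
max(45.6, 76.4, 35.3, 73.1) = 76.4.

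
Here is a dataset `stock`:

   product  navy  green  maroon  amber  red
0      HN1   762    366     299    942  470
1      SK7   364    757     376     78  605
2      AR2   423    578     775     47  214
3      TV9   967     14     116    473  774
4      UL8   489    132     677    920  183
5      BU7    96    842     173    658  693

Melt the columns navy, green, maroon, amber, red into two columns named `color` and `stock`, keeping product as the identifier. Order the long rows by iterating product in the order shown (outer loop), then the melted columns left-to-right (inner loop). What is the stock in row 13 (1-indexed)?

30 rows total (6 × 5). Row 13: index ⌊(13-1)/5⌋ = 2 into product → AR2; (13-1) mod 5 = 2 into the melted columns → maroon.
So row 13 is (AR2, maroon, 775); stock = 775.

775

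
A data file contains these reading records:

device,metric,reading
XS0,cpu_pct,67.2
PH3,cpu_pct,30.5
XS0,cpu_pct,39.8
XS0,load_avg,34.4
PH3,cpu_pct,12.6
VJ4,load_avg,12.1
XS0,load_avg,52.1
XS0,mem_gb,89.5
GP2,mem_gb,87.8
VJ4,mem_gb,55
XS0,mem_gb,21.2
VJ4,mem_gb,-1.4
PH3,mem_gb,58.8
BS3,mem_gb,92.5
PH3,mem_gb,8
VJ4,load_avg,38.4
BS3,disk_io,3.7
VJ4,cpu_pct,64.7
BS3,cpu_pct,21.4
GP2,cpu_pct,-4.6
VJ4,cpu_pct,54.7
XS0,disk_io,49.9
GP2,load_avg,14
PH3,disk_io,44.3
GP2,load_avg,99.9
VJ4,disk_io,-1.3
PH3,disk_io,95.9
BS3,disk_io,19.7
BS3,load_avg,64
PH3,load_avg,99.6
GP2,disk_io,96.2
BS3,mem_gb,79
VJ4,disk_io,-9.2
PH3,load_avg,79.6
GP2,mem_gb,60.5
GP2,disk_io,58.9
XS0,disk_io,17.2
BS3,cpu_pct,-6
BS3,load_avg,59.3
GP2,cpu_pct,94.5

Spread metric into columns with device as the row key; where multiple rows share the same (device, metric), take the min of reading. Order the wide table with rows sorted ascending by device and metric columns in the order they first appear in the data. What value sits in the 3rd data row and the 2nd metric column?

79.6

With rows sorted ascending by device, row 3 is device=PH3. metric columns in first-appearance order: cpu_pct, load_avg, mem_gb, disk_io; column 2 is load_avg.
Long rows with device=PH3, metric=load_avg: min(99.6, 79.6) = 79.6.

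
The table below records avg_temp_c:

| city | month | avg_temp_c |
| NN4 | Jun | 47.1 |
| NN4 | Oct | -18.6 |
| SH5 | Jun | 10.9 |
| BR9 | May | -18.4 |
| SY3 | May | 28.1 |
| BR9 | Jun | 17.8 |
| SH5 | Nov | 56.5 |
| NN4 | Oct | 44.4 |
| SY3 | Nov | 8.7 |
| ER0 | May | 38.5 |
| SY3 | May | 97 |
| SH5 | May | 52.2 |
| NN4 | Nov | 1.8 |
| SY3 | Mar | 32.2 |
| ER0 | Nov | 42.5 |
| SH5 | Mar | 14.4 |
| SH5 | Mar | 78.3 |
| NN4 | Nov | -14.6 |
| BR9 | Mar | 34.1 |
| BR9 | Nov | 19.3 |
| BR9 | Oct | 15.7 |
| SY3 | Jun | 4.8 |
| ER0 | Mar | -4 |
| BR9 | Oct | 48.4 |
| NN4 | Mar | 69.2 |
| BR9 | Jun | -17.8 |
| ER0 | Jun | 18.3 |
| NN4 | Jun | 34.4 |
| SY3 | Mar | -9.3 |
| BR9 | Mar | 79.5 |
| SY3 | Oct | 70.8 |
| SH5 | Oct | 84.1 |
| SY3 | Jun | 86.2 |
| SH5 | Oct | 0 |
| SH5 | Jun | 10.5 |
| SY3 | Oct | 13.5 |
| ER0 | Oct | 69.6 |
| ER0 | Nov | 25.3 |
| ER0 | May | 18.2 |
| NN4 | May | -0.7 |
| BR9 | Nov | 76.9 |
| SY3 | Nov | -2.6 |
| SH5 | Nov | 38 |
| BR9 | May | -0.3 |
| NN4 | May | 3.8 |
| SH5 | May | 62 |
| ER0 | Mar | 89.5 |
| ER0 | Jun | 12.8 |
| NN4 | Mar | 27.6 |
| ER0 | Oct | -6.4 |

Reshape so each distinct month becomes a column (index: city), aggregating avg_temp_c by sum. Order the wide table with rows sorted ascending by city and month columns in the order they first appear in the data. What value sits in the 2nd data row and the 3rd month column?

56.7

With rows sorted ascending by city, row 2 is city=ER0. month columns in first-appearance order: Jun, Oct, May, Nov, Mar; column 3 is May.
Long rows with city=ER0, month=May: 38.5 + 18.2 = 56.7.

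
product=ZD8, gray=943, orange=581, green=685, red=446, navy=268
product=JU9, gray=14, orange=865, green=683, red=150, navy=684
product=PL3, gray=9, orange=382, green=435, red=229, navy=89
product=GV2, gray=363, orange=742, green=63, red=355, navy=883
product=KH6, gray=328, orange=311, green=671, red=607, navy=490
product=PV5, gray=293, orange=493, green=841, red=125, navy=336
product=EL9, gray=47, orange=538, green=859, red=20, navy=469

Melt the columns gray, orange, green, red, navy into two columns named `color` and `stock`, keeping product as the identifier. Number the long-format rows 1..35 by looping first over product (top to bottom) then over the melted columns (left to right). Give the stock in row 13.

435

35 rows total (7 × 5). Row 13: index ⌊(13-1)/5⌋ = 2 into product → PL3; (13-1) mod 5 = 2 into the melted columns → green.
So row 13 is (PL3, green, 435); stock = 435.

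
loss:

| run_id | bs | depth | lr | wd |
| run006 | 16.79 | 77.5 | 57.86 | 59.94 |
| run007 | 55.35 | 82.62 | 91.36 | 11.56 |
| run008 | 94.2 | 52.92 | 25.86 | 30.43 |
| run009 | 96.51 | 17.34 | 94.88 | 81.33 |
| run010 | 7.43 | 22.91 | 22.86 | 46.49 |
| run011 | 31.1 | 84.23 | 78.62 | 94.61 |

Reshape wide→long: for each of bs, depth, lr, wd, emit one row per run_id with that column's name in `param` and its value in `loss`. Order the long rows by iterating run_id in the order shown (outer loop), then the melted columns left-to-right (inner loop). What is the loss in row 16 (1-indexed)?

24 rows total (6 × 4). Row 16: index ⌊(16-1)/4⌋ = 3 into run_id → run009; (16-1) mod 4 = 3 into the melted columns → wd.
So row 16 is (run009, wd, 81.33); loss = 81.33.

81.33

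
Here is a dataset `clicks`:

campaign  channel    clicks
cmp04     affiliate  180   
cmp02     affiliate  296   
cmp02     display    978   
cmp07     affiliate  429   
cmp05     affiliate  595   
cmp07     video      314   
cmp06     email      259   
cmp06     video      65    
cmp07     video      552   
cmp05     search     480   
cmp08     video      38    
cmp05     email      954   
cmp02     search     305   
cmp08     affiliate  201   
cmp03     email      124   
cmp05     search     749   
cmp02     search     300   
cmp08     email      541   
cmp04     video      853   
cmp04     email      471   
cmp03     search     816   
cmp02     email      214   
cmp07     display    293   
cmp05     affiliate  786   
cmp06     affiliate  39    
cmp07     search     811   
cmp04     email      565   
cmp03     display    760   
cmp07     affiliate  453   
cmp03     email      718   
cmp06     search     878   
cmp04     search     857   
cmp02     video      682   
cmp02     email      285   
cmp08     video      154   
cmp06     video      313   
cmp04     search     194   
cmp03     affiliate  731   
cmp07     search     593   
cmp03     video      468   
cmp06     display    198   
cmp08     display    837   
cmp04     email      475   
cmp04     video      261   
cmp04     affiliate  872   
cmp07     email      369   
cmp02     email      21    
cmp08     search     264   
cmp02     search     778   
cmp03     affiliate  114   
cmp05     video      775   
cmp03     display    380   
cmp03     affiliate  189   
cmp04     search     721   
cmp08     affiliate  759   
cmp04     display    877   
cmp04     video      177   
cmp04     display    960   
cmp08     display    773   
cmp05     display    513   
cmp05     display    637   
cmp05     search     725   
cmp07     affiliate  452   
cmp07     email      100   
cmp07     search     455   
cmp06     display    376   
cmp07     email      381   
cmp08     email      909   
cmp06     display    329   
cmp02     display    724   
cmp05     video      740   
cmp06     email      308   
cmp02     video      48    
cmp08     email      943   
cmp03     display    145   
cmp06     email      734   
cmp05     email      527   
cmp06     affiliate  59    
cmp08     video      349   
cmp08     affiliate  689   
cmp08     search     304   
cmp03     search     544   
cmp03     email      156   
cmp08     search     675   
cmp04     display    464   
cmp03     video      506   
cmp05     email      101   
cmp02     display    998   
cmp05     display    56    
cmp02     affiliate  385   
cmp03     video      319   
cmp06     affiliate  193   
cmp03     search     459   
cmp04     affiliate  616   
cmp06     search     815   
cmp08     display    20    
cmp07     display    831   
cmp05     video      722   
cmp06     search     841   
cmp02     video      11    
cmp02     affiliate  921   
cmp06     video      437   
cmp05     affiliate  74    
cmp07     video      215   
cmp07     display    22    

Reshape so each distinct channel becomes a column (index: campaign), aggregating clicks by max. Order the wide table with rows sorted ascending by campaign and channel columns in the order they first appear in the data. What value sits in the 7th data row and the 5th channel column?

With rows sorted ascending by campaign, row 7 is campaign=cmp08. channel columns in first-appearance order: affiliate, display, video, email, search; column 5 is search.
Long rows with campaign=cmp08, channel=search: max(264, 304, 675) = 675.

675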